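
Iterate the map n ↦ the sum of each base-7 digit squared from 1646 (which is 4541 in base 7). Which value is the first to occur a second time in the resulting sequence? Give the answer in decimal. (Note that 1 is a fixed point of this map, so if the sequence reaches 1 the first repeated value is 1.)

10

1646 = (4,5,4,1)_7 → 4² + 5² + 4² + 1² = 58
58 = (1,1,2)_7 → 1² + 1² + 2² = 6
6 = (6)_7 → 6² = 36
36 = (5,1)_7 → 5² + 1² = 26
26 = (3,5)_7 → 3² + 5² = 34
34 = (4,6)_7 → 4² + 6² = 52
52 = (1,0,3)_7 → 1² + 0² + 3² = 10
10 = (1,3)_7 → 1² + 3² = 10  — 10 already appeared earlier.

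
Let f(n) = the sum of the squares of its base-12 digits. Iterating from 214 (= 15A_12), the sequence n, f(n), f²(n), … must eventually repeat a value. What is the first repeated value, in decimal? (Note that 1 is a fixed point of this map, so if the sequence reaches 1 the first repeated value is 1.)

214 = (1,5,10)_12 → 1² + 5² + 10² = 1 + 25 + 100 = 126
126 = (10,6)_12 → 10² + 6² = 100 + 36 = 136
136 = (11,4)_12 → 11² + 4² = 121 + 16 = 137
137 = (11,5)_12 → 11² + 5² = 121 + 25 = 146
146 = (1,0,2)_12 → 1² + 0² + 2² = 1 + 0 + 4 = 5
5 = (5)_12 → 5² = 25
25 = (2,1)_12 → 2² + 1² = 4 + 1 = 5  — 5 already appeared earlier.

5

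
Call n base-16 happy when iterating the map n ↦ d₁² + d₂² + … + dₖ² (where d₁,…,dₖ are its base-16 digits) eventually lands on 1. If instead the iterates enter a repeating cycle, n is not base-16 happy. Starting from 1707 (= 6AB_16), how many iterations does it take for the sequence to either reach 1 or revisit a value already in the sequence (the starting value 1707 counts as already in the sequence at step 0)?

5

1707 = (6,10,11)_16 → 6² + 10² + 11² = 257
257 = (1,0,1)_16 → 1² + 0² + 1² = 2
2 = (2)_16 → 2² = 4
4 = (4)_16 → 4² = 16
16 = (1,0)_16 → 1² + 0² = 1  — reached 1.
That took 5 steps.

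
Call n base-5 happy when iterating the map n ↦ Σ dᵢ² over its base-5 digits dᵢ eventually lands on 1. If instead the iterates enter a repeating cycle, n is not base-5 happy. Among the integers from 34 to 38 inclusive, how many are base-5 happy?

1

34: 34 → 18 → 18  — not base-5 happy
35: 35 → 5 → 1  — base-5 happy
36: 36 → 6 → 2 → 4 → 16 → 10 → 4  — not base-5 happy
37: 37 → 9 → 17 → 13 → 13  — not base-5 happy
38: 38 → 14 → 20 → 16 → 10 → 4 → 16  — not base-5 happy
base-5 happy: 35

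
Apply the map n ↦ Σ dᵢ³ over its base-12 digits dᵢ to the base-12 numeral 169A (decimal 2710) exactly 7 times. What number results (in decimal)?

2710 = (1,6,9,10)_12 → 1³ + 6³ + 9³ + 10³ = 1 + 216 + 729 + 1000 = 1946
1946 = (1,1,6,2)_12 → 1³ + 1³ + 6³ + 2³ = 1 + 1 + 216 + 8 = 226
226 = (1,6,10)_12 → 1³ + 6³ + 10³ = 1 + 216 + 1000 = 1217
1217 = (8,5,5)_12 → 8³ + 5³ + 5³ = 512 + 125 + 125 = 762
762 = (5,3,6)_12 → 5³ + 3³ + 6³ = 125 + 27 + 216 = 368
368 = (2,6,8)_12 → 2³ + 6³ + 8³ = 8 + 216 + 512 = 736
736 = (5,1,4)_12 → 5³ + 1³ + 4³ = 125 + 1 + 64 = 190

190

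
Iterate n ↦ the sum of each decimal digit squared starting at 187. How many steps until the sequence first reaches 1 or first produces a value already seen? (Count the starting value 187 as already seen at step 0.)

13

187 → 1² + 8² + 7² = 1 + 64 + 49 = 114
114 → 1² + 1² + 4² = 1 + 1 + 16 = 18
18 → 1² + 8² = 1 + 64 = 65
65 → 6² + 5² = 36 + 25 = 61
61 → 6² + 1² = 36 + 1 = 37
37 → 3² + 7² = 9 + 49 = 58
58 → 5² + 8² = 25 + 64 = 89
89 → 8² + 9² = 64 + 81 = 145
145 → 1² + 4² + 5² = 1 + 16 + 25 = 42
42 → 4² + 2² = 16 + 4 = 20
20 → 2² + 0² = 4 + 0 = 4
4 → 4² = 16
16 → 1² + 6² = 1 + 36 = 37  — 37 repeats.
That took 13 steps.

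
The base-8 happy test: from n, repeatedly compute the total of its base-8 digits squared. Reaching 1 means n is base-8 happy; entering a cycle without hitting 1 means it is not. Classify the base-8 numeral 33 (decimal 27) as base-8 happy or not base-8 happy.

base-8 happy

27 = (3,3)_8 → 3² + 3² = 9 + 9 = 18
18 = (2,2)_8 → 2² + 2² = 4 + 4 = 8
8 = (1,0)_8 → 1² + 0² = 1 + 0 = 1  — reached 1.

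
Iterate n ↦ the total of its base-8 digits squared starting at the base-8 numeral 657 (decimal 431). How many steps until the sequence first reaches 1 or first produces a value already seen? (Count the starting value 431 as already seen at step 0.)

11

431 = (6,5,7)_8 → 6² + 5² + 7² = 36 + 25 + 49 = 110
110 = (1,5,6)_8 → 1² + 5² + 6² = 1 + 25 + 36 = 62
62 = (7,6)_8 → 7² + 6² = 49 + 36 = 85
85 = (1,2,5)_8 → 1² + 2² + 5² = 1 + 4 + 25 = 30
30 = (3,6)_8 → 3² + 6² = 9 + 36 = 45
45 = (5,5)_8 → 5² + 5² = 25 + 25 = 50
50 = (6,2)_8 → 6² + 2² = 36 + 4 = 40
40 = (5,0)_8 → 5² + 0² = 25 + 0 = 25
25 = (3,1)_8 → 3² + 1² = 9 + 1 = 10
10 = (1,2)_8 → 1² + 2² = 1 + 4 = 5
5 = (5)_8 → 5² = 25  — 25 repeats.
That took 11 steps.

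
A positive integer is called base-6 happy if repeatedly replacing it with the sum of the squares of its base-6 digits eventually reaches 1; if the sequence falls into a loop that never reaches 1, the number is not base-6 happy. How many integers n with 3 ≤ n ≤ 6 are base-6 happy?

3: 3 → 9 → 10 → 17 → 29 → 41 → 26 → 20 → 13 → 5 → 25 → 17  — not base-6 happy
4: 4 → 16 → 20 → 13 → 5 → 25 → 17 → 29 → 41 → 26 → 20  — not base-6 happy
5: 5 → 25 → 17 → 29 → 41 → 26 → 20 → 13 → 5  — not base-6 happy
6: 6 → 1  — base-6 happy
base-6 happy: 6

1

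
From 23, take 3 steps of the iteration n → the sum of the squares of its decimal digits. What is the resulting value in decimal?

1

23 → 2² + 3² = 4 + 9 = 13
13 → 1² + 3² = 1 + 9 = 10
10 → 1² + 0² = 1 + 0 = 1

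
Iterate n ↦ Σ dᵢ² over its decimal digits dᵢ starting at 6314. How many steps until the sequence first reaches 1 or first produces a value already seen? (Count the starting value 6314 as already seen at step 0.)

6314 → 62
62 → 40
40 → 16
16 → 37
37 → 58
58 → 89
89 → 145
145 → 42
42 → 20
20 → 4
4 → 16  — 16 repeats.
That took 11 steps.

11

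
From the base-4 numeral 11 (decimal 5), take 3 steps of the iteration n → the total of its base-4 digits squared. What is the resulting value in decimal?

5 = (1,1)_4 → 1² + 1² = 1 + 1 = 2
2 = (2)_4 → 2² = 4
4 = (1,0)_4 → 1² + 0² = 1 + 0 = 1

1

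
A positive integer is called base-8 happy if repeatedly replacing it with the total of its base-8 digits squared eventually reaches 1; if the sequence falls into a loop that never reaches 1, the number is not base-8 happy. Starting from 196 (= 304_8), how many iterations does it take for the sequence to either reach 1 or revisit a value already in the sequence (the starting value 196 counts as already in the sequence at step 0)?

196 = (3,0,4)_8 → 3² + 0² + 4² = 9 + 0 + 16 = 25
25 = (3,1)_8 → 3² + 1² = 9 + 1 = 10
10 = (1,2)_8 → 1² + 2² = 1 + 4 = 5
5 = (5)_8 → 5² = 25  — 25 repeats.
That took 4 steps.

4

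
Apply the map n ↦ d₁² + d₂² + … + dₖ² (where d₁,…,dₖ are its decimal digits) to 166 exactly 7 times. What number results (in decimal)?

166 → 73
73 → 58
58 → 89
89 → 145
145 → 42
42 → 20
20 → 4

4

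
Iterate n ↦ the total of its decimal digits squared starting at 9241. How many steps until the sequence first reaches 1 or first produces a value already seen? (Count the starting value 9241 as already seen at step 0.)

14

9241 → 9² + 2² + 4² + 1² = 102
102 → 1² + 0² + 2² = 5
5 → 5² = 25
25 → 2² + 5² = 29
29 → 2² + 9² = 85
85 → 8² + 5² = 89
89 → 8² + 9² = 145
145 → 1² + 4² + 5² = 42
42 → 4² + 2² = 20
20 → 2² + 0² = 4
4 → 4² = 16
16 → 1² + 6² = 37
37 → 3² + 7² = 58
58 → 5² + 8² = 89  — 89 repeats.
That took 14 steps.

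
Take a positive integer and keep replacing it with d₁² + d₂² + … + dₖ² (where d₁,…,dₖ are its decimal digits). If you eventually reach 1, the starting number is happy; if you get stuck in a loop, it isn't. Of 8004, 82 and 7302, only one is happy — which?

8004: 8004 → 80 → 64 → 52 → 29 → 85 → 89 → 145 → 42 → 20 → 4 → 16 → 37 → 58 → 89  — repeats 89 (not happy)
82: 82 → 68 → 100 → 1  — reaches 1 (happy)
7302: 7302 → 62 → 40 → 16 → 37 → 58 → 89 → 145 → 42 → 20 → 4 → 16  — repeats 16 (not happy)

82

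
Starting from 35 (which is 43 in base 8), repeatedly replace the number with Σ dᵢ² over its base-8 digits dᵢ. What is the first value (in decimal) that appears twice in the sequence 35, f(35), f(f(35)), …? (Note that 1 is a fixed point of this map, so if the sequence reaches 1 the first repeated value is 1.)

35 = (4,3)_8 → 4² + 3² = 25
25 = (3,1)_8 → 3² + 1² = 10
10 = (1,2)_8 → 1² + 2² = 5
5 = (5)_8 → 5² = 25  — 25 already appeared earlier.

25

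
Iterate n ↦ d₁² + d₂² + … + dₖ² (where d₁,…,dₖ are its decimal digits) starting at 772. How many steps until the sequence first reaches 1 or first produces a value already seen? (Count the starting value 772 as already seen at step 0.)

14

772 → 7² + 7² + 2² = 49 + 49 + 4 = 102
102 → 1² + 0² + 2² = 1 + 0 + 4 = 5
5 → 5² = 25
25 → 2² + 5² = 4 + 25 = 29
29 → 2² + 9² = 4 + 81 = 85
85 → 8² + 5² = 64 + 25 = 89
89 → 8² + 9² = 64 + 81 = 145
145 → 1² + 4² + 5² = 1 + 16 + 25 = 42
42 → 4² + 2² = 16 + 4 = 20
20 → 2² + 0² = 4 + 0 = 4
4 → 4² = 16
16 → 1² + 6² = 1 + 36 = 37
37 → 3² + 7² = 9 + 49 = 58
58 → 5² + 8² = 25 + 64 = 89  — 89 repeats.
That took 14 steps.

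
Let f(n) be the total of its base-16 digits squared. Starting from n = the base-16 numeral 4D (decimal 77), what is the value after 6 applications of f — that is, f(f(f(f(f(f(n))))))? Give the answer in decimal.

77 = (4,13)_16 → 4² + 13² = 16 + 169 = 185
185 = (11,9)_16 → 11² + 9² = 121 + 81 = 202
202 = (12,10)_16 → 12² + 10² = 144 + 100 = 244
244 = (15,4)_16 → 15² + 4² = 225 + 16 = 241
241 = (15,1)_16 → 15² + 1² = 225 + 1 = 226
226 = (14,2)_16 → 14² + 2² = 196 + 4 = 200

200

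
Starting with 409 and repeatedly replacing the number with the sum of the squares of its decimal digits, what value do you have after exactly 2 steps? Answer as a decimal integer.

130

409 → 4² + 0² + 9² = 16 + 0 + 81 = 97
97 → 9² + 7² = 81 + 49 = 130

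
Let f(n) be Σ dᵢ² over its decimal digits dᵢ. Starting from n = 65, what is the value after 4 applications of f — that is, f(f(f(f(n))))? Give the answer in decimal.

65 → 61
61 → 37
37 → 58
58 → 89

89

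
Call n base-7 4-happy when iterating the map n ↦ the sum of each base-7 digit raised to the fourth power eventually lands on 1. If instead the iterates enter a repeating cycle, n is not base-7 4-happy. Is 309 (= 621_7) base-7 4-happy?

not base-7 4-happy

309 = (6,2,1)_7 → 6⁴ + 2⁴ + 1⁴ = 1313
1313 = (3,5,5,4)_7 → 3⁴ + 5⁴ + 5⁴ + 4⁴ = 1587
1587 = (4,4,2,5)_7 → 4⁴ + 4⁴ + 2⁴ + 5⁴ = 1153
1153 = (3,2,3,5)_7 → 3⁴ + 2⁴ + 3⁴ + 5⁴ = 803
803 = (2,2,2,5)_7 → 2⁴ + 2⁴ + 2⁴ + 5⁴ = 673
673 = (1,6,5,1)_7 → 1⁴ + 6⁴ + 5⁴ + 1⁴ = 1923
1923 = (5,4,1,5)_7 → 5⁴ + 4⁴ + 1⁴ + 5⁴ = 1507
1507 = (4,2,5,2)_7 → 4⁴ + 2⁴ + 5⁴ + 2⁴ = 913
913 = (2,4,4,3)_7 → 2⁴ + 4⁴ + 4⁴ + 3⁴ = 609
609 = (1,5,3,0)_7 → 1⁴ + 5⁴ + 3⁴ + 0⁴ = 707
707 = (2,0,3,0)_7 → 2⁴ + 0⁴ + 3⁴ + 0⁴ = 97
97 = (1,6,6)_7 → 1⁴ + 6⁴ + 6⁴ = 2593
2593 = (1,0,3,6,3)_7 → 1⁴ + 0⁴ + 3⁴ + 6⁴ + 3⁴ = 1459
1459 = (4,1,5,3)_7 → 4⁴ + 1⁴ + 5⁴ + 3⁴ = 963
963 = (2,5,4,4)_7 → 2⁴ + 5⁴ + 4⁴ + 4⁴ = 1153  — 1153 already seen; the sequence cycles without reaching 1.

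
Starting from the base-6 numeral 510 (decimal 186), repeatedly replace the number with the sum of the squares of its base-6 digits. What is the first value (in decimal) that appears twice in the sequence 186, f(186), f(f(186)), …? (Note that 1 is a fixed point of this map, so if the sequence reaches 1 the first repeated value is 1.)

186 = (5,1,0)_6 → 5² + 1² + 0² = 26
26 = (4,2)_6 → 4² + 2² = 20
20 = (3,2)_6 → 3² + 2² = 13
13 = (2,1)_6 → 2² + 1² = 5
5 = (5)_6 → 5² = 25
25 = (4,1)_6 → 4² + 1² = 17
17 = (2,5)_6 → 2² + 5² = 29
29 = (4,5)_6 → 4² + 5² = 41
41 = (1,0,5)_6 → 1² + 0² + 5² = 26  — 26 already appeared earlier.

26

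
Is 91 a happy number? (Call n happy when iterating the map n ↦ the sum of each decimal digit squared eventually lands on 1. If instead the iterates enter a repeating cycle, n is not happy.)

happy

91 → 9² + 1² = 82
82 → 8² + 2² = 68
68 → 6² + 8² = 100
100 → 1² + 0² + 0² = 1  — reached 1.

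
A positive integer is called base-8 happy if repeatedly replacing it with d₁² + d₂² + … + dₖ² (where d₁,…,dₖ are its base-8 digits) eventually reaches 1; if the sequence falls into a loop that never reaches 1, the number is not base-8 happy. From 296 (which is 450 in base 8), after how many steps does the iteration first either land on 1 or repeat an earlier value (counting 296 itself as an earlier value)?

4

296 = (4,5,0)_8 → 4² + 5² + 0² = 41
41 = (5,1)_8 → 5² + 1² = 26
26 = (3,2)_8 → 3² + 2² = 13
13 = (1,5)_8 → 1² + 5² = 26  — 26 repeats.
That took 4 steps.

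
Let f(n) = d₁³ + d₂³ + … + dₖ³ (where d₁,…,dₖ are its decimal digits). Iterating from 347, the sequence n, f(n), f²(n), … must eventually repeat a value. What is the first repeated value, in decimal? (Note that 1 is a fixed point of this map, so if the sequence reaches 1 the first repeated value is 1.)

347 → 3³ + 4³ + 7³ = 27 + 64 + 343 = 434
434 → 4³ + 3³ + 4³ = 64 + 27 + 64 = 155
155 → 1³ + 5³ + 5³ = 1 + 125 + 125 = 251
251 → 2³ + 5³ + 1³ = 8 + 125 + 1 = 134
134 → 1³ + 3³ + 4³ = 1 + 27 + 64 = 92
92 → 9³ + 2³ = 729 + 8 = 737
737 → 7³ + 3³ + 7³ = 343 + 27 + 343 = 713
713 → 7³ + 1³ + 3³ = 343 + 1 + 27 = 371
371 → 3³ + 7³ + 1³ = 27 + 343 + 1 = 371  — 371 already appeared earlier.

371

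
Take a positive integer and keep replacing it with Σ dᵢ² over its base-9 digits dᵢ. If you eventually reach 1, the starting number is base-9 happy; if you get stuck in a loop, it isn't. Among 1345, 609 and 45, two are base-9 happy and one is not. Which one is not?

1345: 1345 → 91 → 3 → 9 → 1  — reaches 1 (base-9 happy)
609: 609 → 101 → 9 → 1  — reaches 1 (base-9 happy)
45: 45 → 25 → 53 → 89 → 65 → 53  — repeats 53 (not base-9 happy)

45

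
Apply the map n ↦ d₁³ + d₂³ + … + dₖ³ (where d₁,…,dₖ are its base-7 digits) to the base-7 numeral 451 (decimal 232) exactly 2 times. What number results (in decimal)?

232 = (4,5,1)_7 → 4³ + 5³ + 1³ = 64 + 125 + 1 = 190
190 = (3,6,1)_7 → 3³ + 6³ + 1³ = 27 + 216 + 1 = 244

244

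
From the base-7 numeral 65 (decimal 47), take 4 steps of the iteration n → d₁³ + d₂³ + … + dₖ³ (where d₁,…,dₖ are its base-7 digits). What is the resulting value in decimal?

197

47 = (6,5)_7 → 6³ + 5³ = 341
341 = (6,6,5)_7 → 6³ + 6³ + 5³ = 557
557 = (1,4,2,4)_7 → 1³ + 4³ + 2³ + 4³ = 137
137 = (2,5,4)_7 → 2³ + 5³ + 4³ = 197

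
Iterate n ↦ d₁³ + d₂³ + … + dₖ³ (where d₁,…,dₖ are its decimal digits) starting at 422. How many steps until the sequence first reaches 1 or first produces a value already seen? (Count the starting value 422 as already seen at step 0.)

422 → 4³ + 2³ + 2³ = 64 + 8 + 8 = 80
80 → 8³ + 0³ = 512 + 0 = 512
512 → 5³ + 1³ + 2³ = 125 + 1 + 8 = 134
134 → 1³ + 3³ + 4³ = 1 + 27 + 64 = 92
92 → 9³ + 2³ = 729 + 8 = 737
737 → 7³ + 3³ + 7³ = 343 + 27 + 343 = 713
713 → 7³ + 1³ + 3³ = 343 + 1 + 27 = 371
371 → 3³ + 7³ + 1³ = 27 + 343 + 1 = 371  — 371 repeats.
That took 8 steps.

8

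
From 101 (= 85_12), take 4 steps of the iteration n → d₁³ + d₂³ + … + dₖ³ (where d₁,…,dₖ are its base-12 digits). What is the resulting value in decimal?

856

101 = (8,5)_12 → 8³ + 5³ = 637
637 = (4,5,1)_12 → 4³ + 5³ + 1³ = 190
190 = (1,3,10)_12 → 1³ + 3³ + 10³ = 1028
1028 = (7,1,8)_12 → 7³ + 1³ + 8³ = 856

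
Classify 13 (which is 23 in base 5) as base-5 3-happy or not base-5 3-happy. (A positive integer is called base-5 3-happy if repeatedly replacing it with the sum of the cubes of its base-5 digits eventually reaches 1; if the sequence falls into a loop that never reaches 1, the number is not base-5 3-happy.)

not base-5 3-happy

13 = (2,3)_5 → 2³ + 3³ = 35
35 = (1,2,0)_5 → 1³ + 2³ + 0³ = 9
9 = (1,4)_5 → 1³ + 4³ = 65
65 = (2,3,0)_5 → 2³ + 3³ + 0³ = 35  — 35 already seen; the sequence cycles without reaching 1.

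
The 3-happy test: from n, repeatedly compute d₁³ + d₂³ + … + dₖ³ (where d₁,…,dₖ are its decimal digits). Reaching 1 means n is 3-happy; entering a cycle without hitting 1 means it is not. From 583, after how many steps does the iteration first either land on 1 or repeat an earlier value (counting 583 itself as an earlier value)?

6

583 → 5³ + 8³ + 3³ = 125 + 512 + 27 = 664
664 → 6³ + 6³ + 4³ = 216 + 216 + 64 = 496
496 → 4³ + 9³ + 6³ = 64 + 729 + 216 = 1009
1009 → 1³ + 0³ + 0³ + 9³ = 1 + 0 + 0 + 729 = 730
730 → 7³ + 3³ + 0³ = 343 + 27 + 0 = 370
370 → 3³ + 7³ + 0³ = 27 + 343 + 0 = 370  — 370 repeats.
That took 6 steps.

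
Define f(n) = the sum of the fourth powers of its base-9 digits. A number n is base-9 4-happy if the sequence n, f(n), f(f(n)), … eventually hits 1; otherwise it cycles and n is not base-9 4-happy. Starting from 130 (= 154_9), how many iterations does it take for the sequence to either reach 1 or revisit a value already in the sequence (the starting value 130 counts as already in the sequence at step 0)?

130 = (1,5,4)_9 → 1⁴ + 5⁴ + 4⁴ = 882
882 = (1,1,8,0)_9 → 1⁴ + 1⁴ + 8⁴ + 0⁴ = 4098
4098 = (5,5,5,3)_9 → 5⁴ + 5⁴ + 5⁴ + 3⁴ = 1956
1956 = (2,6,1,3)_9 → 2⁴ + 6⁴ + 1⁴ + 3⁴ = 1394
1394 = (1,8,1,8)_9 → 1⁴ + 8⁴ + 1⁴ + 8⁴ = 8194
8194 = (1,2,2,1,4)_9 → 1⁴ + 2⁴ + 2⁴ + 1⁴ + 4⁴ = 290
290 = (3,5,2)_9 → 3⁴ + 5⁴ + 2⁴ = 722
722 = (8,8,2)_9 → 8⁴ + 8⁴ + 2⁴ = 8208
8208 = (1,2,2,3,0)_9 → 1⁴ + 2⁴ + 2⁴ + 3⁴ + 0⁴ = 114
114 = (1,3,6)_9 → 1⁴ + 3⁴ + 6⁴ = 1378
1378 = (1,8,0,1)_9 → 1⁴ + 8⁴ + 0⁴ + 1⁴ = 4098  — 4098 repeats.
That took 11 steps.

11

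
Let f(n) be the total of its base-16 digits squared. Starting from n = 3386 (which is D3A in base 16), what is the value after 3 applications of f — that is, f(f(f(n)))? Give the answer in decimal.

3386 = (13,3,10)_16 → 13² + 3² + 10² = 278
278 = (1,1,6)_16 → 1² + 1² + 6² = 38
38 = (2,6)_16 → 2² + 6² = 40

40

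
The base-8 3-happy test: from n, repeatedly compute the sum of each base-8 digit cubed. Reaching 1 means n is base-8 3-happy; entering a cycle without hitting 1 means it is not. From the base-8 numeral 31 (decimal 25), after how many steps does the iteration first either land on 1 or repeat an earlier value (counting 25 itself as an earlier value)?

25 = (3,1)_8 → 28
28 = (3,4)_8 → 91
91 = (1,3,3)_8 → 55
55 = (6,7)_8 → 559
559 = (1,0,5,7)_8 → 469
469 = (7,2,5)_8 → 476
476 = (7,3,4)_8 → 434
434 = (6,6,2)_8 → 440
440 = (6,7,0)_8 → 559  — 559 repeats.
That took 9 steps.

9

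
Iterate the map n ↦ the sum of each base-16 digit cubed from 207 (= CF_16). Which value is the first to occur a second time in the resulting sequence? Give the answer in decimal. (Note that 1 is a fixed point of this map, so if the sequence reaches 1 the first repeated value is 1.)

207 = (12,15)_16 → 12³ + 15³ = 5103
5103 = (1,3,14,15)_16 → 1³ + 3³ + 14³ + 15³ = 6147
6147 = (1,8,0,3)_16 → 1³ + 8³ + 0³ + 3³ = 540
540 = (2,1,12)_16 → 2³ + 1³ + 12³ = 1737
1737 = (6,12,9)_16 → 6³ + 12³ + 9³ = 2673
2673 = (10,7,1)_16 → 10³ + 7³ + 1³ = 1344
1344 = (5,4,0)_16 → 5³ + 4³ + 0³ = 189
189 = (11,13)_16 → 11³ + 13³ = 3528
3528 = (13,12,8)_16 → 13³ + 12³ + 8³ = 4437
4437 = (1,1,5,5)_16 → 1³ + 1³ + 5³ + 5³ = 252
252 = (15,12)_16 → 15³ + 12³ = 5103  — 5103 already appeared earlier.

5103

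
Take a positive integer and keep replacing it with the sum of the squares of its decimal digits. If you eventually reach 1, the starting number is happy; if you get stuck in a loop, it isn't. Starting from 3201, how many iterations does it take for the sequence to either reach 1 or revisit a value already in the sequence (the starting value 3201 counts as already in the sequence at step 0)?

3201 → 3² + 2² + 0² + 1² = 14
14 → 1² + 4² = 17
17 → 1² + 7² = 50
50 → 5² + 0² = 25
25 → 2² + 5² = 29
29 → 2² + 9² = 85
85 → 8² + 5² = 89
89 → 8² + 9² = 145
145 → 1² + 4² + 5² = 42
42 → 4² + 2² = 20
20 → 2² + 0² = 4
4 → 4² = 16
16 → 1² + 6² = 37
37 → 3² + 7² = 58
58 → 5² + 8² = 89  — 89 repeats.
That took 15 steps.

15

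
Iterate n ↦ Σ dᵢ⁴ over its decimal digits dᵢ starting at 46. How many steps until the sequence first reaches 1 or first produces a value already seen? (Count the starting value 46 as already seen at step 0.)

10

46 → 4⁴ + 6⁴ = 256 + 1296 = 1552
1552 → 1⁴ + 5⁴ + 5⁴ + 2⁴ = 1 + 625 + 625 + 16 = 1267
1267 → 1⁴ + 2⁴ + 6⁴ + 7⁴ = 1 + 16 + 1296 + 2401 = 3714
3714 → 3⁴ + 7⁴ + 1⁴ + 4⁴ = 81 + 2401 + 1 + 256 = 2739
2739 → 2⁴ + 7⁴ + 3⁴ + 9⁴ = 16 + 2401 + 81 + 6561 = 9059
9059 → 9⁴ + 0⁴ + 5⁴ + 9⁴ = 6561 + 0 + 625 + 6561 = 13747
13747 → 1⁴ + 3⁴ + 7⁴ + 4⁴ + 7⁴ = 1 + 81 + 2401 + 256 + 2401 = 5140
5140 → 5⁴ + 1⁴ + 4⁴ + 0⁴ = 625 + 1 + 256 + 0 = 882
882 → 8⁴ + 8⁴ + 2⁴ = 4096 + 4096 + 16 = 8208
8208 → 8⁴ + 2⁴ + 0⁴ + 8⁴ = 4096 + 16 + 0 + 4096 = 8208  — 8208 repeats.
That took 10 steps.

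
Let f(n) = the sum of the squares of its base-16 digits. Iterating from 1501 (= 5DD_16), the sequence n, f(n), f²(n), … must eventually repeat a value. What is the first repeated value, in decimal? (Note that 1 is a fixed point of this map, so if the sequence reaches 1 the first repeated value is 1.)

1

1501 = (5,13,13)_16 → 5² + 13² + 13² = 25 + 169 + 169 = 363
363 = (1,6,11)_16 → 1² + 6² + 11² = 1 + 36 + 121 = 158
158 = (9,14)_16 → 9² + 14² = 81 + 196 = 277
277 = (1,1,5)_16 → 1² + 1² + 5² = 1 + 1 + 25 = 27
27 = (1,11)_16 → 1² + 11² = 1 + 121 = 122
122 = (7,10)_16 → 7² + 10² = 49 + 100 = 149
149 = (9,5)_16 → 9² + 5² = 81 + 25 = 106
106 = (6,10)_16 → 6² + 10² = 36 + 100 = 136
136 = (8,8)_16 → 8² + 8² = 64 + 64 = 128
128 = (8,0)_16 → 8² + 0² = 64 + 0 = 64
64 = (4,0)_16 → 4² + 0² = 16 + 0 = 16
16 = (1,0)_16 → 1² + 0² = 1 + 0 = 1  — reached the fixed point 1.
1 → 1, so 1 is the first repeated value.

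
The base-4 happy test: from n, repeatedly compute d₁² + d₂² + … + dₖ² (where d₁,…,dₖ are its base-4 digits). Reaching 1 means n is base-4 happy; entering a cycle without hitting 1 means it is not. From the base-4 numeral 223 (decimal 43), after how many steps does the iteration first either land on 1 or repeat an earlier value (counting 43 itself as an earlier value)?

4

43 = (2,2,3)_4 → 17
17 = (1,0,1)_4 → 2
2 = (2)_4 → 4
4 = (1,0)_4 → 1  — reached 1.
That took 4 steps.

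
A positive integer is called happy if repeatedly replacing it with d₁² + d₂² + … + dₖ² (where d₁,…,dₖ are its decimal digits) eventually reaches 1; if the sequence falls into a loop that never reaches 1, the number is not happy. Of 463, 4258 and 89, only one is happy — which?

463: 463 → 61 → 37 → 58 → 89 → 145 → 42 → 20 → 4 → 16 → 37  — repeats 37 (not happy)
4258: 4258 → 109 → 82 → 68 → 100 → 1  — reaches 1 (happy)
89: 89 → 145 → 42 → 20 → 4 → 16 → 37 → 58 → 89  — repeats 89 (not happy)

4258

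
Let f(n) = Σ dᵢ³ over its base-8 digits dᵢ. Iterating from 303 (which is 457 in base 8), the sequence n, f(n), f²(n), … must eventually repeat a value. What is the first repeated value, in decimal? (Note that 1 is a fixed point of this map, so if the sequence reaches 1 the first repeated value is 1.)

432

303 = (4,5,7)_8 → 4³ + 5³ + 7³ = 532
532 = (1,0,2,4)_8 → 1³ + 0³ + 2³ + 4³ = 73
73 = (1,1,1)_8 → 1³ + 1³ + 1³ = 3
3 = (3)_8 → 3³ = 27
27 = (3,3)_8 → 3³ + 3³ = 54
54 = (6,6)_8 → 6³ + 6³ = 432
432 = (6,6,0)_8 → 6³ + 6³ + 0³ = 432  — 432 already appeared earlier.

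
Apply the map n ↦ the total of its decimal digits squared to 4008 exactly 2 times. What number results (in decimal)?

4008 → 4² + 0² + 0² + 8² = 16 + 0 + 0 + 64 = 80
80 → 8² + 0² = 64 + 0 = 64

64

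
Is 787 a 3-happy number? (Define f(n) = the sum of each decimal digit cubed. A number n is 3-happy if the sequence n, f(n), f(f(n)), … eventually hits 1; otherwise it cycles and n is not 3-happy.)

3-happy

787 → 7³ + 8³ + 7³ = 343 + 512 + 343 = 1198
1198 → 1³ + 1³ + 9³ + 8³ = 1 + 1 + 729 + 512 = 1243
1243 → 1³ + 2³ + 4³ + 3³ = 1 + 8 + 64 + 27 = 100
100 → 1³ + 0³ + 0³ = 1 + 0 + 0 = 1  — reached 1.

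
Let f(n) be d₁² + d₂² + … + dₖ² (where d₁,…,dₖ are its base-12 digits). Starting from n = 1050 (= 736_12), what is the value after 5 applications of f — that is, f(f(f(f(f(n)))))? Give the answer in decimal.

64

1050 = (7,3,6)_12 → 7² + 3² + 6² = 49 + 9 + 36 = 94
94 = (7,10)_12 → 7² + 10² = 49 + 100 = 149
149 = (1,0,5)_12 → 1² + 0² + 5² = 1 + 0 + 25 = 26
26 = (2,2)_12 → 2² + 2² = 4 + 4 = 8
8 = (8)_12 → 8² = 64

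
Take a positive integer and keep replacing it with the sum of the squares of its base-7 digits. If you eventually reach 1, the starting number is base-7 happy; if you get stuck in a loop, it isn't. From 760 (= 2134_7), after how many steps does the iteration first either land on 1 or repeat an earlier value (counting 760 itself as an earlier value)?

760 = (2,1,3,4)_7 → 2² + 1² + 3² + 4² = 4 + 1 + 9 + 16 = 30
30 = (4,2)_7 → 4² + 2² = 16 + 4 = 20
20 = (2,6)_7 → 2² + 6² = 4 + 36 = 40
40 = (5,5)_7 → 5² + 5² = 25 + 25 = 50
50 = (1,0,1)_7 → 1² + 0² + 1² = 1 + 0 + 1 = 2
2 = (2)_7 → 2² = 4
4 = (4)_7 → 4² = 16
16 = (2,2)_7 → 2² + 2² = 4 + 4 = 8
8 = (1,1)_7 → 1² + 1² = 1 + 1 = 2  — 2 repeats.
That took 9 steps.

9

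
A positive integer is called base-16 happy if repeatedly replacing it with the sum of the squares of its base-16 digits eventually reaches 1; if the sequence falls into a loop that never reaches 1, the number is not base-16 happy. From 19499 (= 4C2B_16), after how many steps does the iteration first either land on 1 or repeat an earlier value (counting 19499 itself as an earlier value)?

13

19499 = (4,12,2,11)_16 → 4² + 12² + 2² + 11² = 16 + 144 + 4 + 121 = 285
285 = (1,1,13)_16 → 1² + 1² + 13² = 1 + 1 + 169 = 171
171 = (10,11)_16 → 10² + 11² = 100 + 121 = 221
221 = (13,13)_16 → 13² + 13² = 169 + 169 = 338
338 = (1,5,2)_16 → 1² + 5² + 2² = 1 + 25 + 4 = 30
30 = (1,14)_16 → 1² + 14² = 1 + 196 = 197
197 = (12,5)_16 → 12² + 5² = 144 + 25 = 169
169 = (10,9)_16 → 10² + 9² = 100 + 81 = 181
181 = (11,5)_16 → 11² + 5² = 121 + 25 = 146
146 = (9,2)_16 → 9² + 2² = 81 + 4 = 85
85 = (5,5)_16 → 5² + 5² = 25 + 25 = 50
50 = (3,2)_16 → 3² + 2² = 9 + 4 = 13
13 = (13)_16 → 13² = 169  — 169 repeats.
That took 13 steps.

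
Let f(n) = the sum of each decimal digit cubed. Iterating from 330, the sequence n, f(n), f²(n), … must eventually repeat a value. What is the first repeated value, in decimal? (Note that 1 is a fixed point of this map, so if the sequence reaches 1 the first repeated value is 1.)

153

330 → 3³ + 3³ + 0³ = 27 + 27 + 0 = 54
54 → 5³ + 4³ = 125 + 64 = 189
189 → 1³ + 8³ + 9³ = 1 + 512 + 729 = 1242
1242 → 1³ + 2³ + 4³ + 2³ = 1 + 8 + 64 + 8 = 81
81 → 8³ + 1³ = 512 + 1 = 513
513 → 5³ + 1³ + 3³ = 125 + 1 + 27 = 153
153 → 1³ + 5³ + 3³ = 1 + 125 + 27 = 153  — 153 already appeared earlier.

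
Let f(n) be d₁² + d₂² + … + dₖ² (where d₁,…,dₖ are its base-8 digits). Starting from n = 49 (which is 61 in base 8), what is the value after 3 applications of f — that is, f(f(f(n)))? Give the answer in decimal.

49 = (6,1)_8 → 6² + 1² = 36 + 1 = 37
37 = (4,5)_8 → 4² + 5² = 16 + 25 = 41
41 = (5,1)_8 → 5² + 1² = 25 + 1 = 26

26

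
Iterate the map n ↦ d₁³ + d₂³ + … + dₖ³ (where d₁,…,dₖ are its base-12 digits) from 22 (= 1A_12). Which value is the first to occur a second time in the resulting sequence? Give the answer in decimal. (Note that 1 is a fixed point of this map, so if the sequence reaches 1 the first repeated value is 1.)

1001

22 = (1,10)_12 → 1³ + 10³ = 1001
1001 = (6,11,5)_12 → 6³ + 11³ + 5³ = 1672
1672 = (11,7,4)_12 → 11³ + 7³ + 4³ = 1738
1738 = (1,0,0,10)_12 → 1³ + 0³ + 0³ + 10³ = 1001  — 1001 already appeared earlier.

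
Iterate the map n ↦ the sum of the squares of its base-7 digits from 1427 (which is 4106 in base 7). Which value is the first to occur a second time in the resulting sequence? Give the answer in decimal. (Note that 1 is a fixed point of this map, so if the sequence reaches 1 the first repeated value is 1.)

1427 = (4,1,0,6)_7 → 4² + 1² + 0² + 6² = 16 + 1 + 0 + 36 = 53
53 = (1,0,4)_7 → 1² + 0² + 4² = 1 + 0 + 16 = 17
17 = (2,3)_7 → 2² + 3² = 4 + 9 = 13
13 = (1,6)_7 → 1² + 6² = 1 + 36 = 37
37 = (5,2)_7 → 5² + 2² = 25 + 4 = 29
29 = (4,1)_7 → 4² + 1² = 16 + 1 = 17  — 17 already appeared earlier.

17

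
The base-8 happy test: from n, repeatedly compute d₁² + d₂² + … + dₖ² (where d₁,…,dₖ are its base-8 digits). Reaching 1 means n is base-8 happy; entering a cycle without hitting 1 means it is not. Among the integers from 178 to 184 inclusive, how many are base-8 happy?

178: 178 → 44 → 41 → 26 → 13 → 26  — not base-8 happy
179: 179 → 49 → 37 → 41 → 26 → 13 → 26  — not base-8 happy
180: 180 → 56 → 49 → 37 → 41 → 26 → 13 → 26  — not base-8 happy
181: 181 → 65 → 2 → 4 → 16 → 4  — not base-8 happy
182: 182 → 76 → 18 → 8 → 1  — base-8 happy
183: 183 → 89 → 11 → 10 → 5 → 25 → 10  — not base-8 happy
184: 184 → 53 → 61 → 74 → 6 → 36 → 32 → 16 → 4 → 16  — not base-8 happy
base-8 happy: 182

1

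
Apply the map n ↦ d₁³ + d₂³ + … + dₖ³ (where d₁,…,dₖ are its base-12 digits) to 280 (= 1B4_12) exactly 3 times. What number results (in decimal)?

1458

280 = (1,11,4)_12 → 1³ + 11³ + 4³ = 1396
1396 = (9,8,4)_12 → 9³ + 8³ + 4³ = 1305
1305 = (9,0,9)_12 → 9³ + 0³ + 9³ = 1458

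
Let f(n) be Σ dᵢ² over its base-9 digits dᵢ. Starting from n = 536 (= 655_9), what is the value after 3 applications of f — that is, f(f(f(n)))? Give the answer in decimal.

68

536 = (6,5,5)_9 → 6² + 5² + 5² = 86
86 = (1,0,5)_9 → 1² + 0² + 5² = 26
26 = (2,8)_9 → 2² + 8² = 68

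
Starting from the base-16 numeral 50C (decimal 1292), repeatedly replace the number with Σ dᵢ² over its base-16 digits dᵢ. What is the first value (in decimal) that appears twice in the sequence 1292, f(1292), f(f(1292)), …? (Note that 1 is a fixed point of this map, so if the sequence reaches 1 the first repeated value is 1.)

1292 = (5,0,12)_16 → 5² + 0² + 12² = 25 + 0 + 144 = 169
169 = (10,9)_16 → 10² + 9² = 100 + 81 = 181
181 = (11,5)_16 → 11² + 5² = 121 + 25 = 146
146 = (9,2)_16 → 9² + 2² = 81 + 4 = 85
85 = (5,5)_16 → 5² + 5² = 25 + 25 = 50
50 = (3,2)_16 → 3² + 2² = 9 + 4 = 13
13 = (13)_16 → 13² = 169  — 169 already appeared earlier.

169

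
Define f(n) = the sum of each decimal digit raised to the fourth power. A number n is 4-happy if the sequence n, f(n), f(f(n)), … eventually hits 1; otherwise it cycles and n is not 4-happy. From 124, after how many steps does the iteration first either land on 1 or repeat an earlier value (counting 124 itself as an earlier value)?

124 → 273
273 → 2498
2498 → 10929
10929 → 13139
13139 → 6725
6725 → 4338
4338 → 4514
4514 → 1138
1138 → 4179
4179 → 9219
9219 → 13139  — 13139 repeats.
That took 11 steps.

11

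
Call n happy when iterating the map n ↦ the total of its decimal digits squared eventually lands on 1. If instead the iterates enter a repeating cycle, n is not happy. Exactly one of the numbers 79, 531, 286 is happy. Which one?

79

79: 79 → 130 → 10 → 1  — reaches 1 (happy)
531: 531 → 35 → 34 → 25 → 29 → 85 → 89 → 145 → 42 → 20 → 4 → 16 → 37 → 58 → 89  — repeats 89 (not happy)
286: 286 → 104 → 17 → 50 → 25 → 29 → 85 → 89 → 145 → 42 → 20 → 4 → 16 → 37 → 58 → 89  — repeats 89 (not happy)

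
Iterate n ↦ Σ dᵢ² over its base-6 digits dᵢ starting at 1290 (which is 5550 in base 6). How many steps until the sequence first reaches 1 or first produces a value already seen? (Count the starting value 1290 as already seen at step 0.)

1290 = (5,5,5,0)_6 → 5² + 5² + 5² + 0² = 25 + 25 + 25 + 0 = 75
75 = (2,0,3)_6 → 2² + 0² + 3² = 4 + 0 + 9 = 13
13 = (2,1)_6 → 2² + 1² = 4 + 1 = 5
5 = (5)_6 → 5² = 25
25 = (4,1)_6 → 4² + 1² = 16 + 1 = 17
17 = (2,5)_6 → 2² + 5² = 4 + 25 = 29
29 = (4,5)_6 → 4² + 5² = 16 + 25 = 41
41 = (1,0,5)_6 → 1² + 0² + 5² = 1 + 0 + 25 = 26
26 = (4,2)_6 → 4² + 2² = 16 + 4 = 20
20 = (3,2)_6 → 3² + 2² = 9 + 4 = 13  — 13 repeats.
That took 10 steps.

10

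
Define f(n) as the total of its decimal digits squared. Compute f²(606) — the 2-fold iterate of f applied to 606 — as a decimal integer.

606 → 6² + 0² + 6² = 36 + 0 + 36 = 72
72 → 7² + 2² = 49 + 4 = 53

53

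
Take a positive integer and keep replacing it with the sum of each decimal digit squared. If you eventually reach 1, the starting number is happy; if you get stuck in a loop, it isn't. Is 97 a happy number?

97 → 9² + 7² = 81 + 49 = 130
130 → 1² + 3² + 0² = 1 + 9 + 0 = 10
10 → 1² + 0² = 1 + 0 = 1  — reached 1.

happy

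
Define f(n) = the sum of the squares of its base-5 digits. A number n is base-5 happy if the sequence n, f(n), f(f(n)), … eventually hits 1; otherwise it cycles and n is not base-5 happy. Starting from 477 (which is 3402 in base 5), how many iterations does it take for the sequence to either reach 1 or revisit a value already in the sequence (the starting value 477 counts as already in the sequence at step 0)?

4

477 = (3,4,0,2)_5 → 3² + 4² + 0² + 2² = 29
29 = (1,0,4)_5 → 1² + 0² + 4² = 17
17 = (3,2)_5 → 3² + 2² = 13
13 = (2,3)_5 → 2² + 3² = 13  — 13 repeats.
That took 4 steps.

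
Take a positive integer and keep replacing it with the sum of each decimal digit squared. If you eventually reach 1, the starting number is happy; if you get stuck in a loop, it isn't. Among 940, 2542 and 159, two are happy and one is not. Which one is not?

940: 940 → 97 → 130 → 10 → 1  — reaches 1 (happy)
2542: 2542 → 49 → 97 → 130 → 10 → 1  — reaches 1 (happy)
159: 159 → 107 → 50 → 25 → 29 → 85 → 89 → 145 → 42 → 20 → 4 → 16 → 37 → 58 → 89  — repeats 89 (not happy)

159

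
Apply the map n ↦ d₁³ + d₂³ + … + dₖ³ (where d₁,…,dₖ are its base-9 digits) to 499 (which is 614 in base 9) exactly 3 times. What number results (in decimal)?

9

499 = (6,1,4)_9 → 6³ + 1³ + 4³ = 216 + 1 + 64 = 281
281 = (3,4,2)_9 → 3³ + 4³ + 2³ = 27 + 64 + 8 = 99
99 = (1,2,0)_9 → 1³ + 2³ + 0³ = 1 + 8 + 0 = 9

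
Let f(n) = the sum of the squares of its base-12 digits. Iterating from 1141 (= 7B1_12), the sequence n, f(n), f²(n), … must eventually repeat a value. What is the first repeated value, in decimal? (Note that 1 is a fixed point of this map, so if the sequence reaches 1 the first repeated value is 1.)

5

1141 = (7,11,1)_12 → 171
171 = (1,2,3)_12 → 14
14 = (1,2)_12 → 5
5 = (5)_12 → 25
25 = (2,1)_12 → 5  — 5 already appeared earlier.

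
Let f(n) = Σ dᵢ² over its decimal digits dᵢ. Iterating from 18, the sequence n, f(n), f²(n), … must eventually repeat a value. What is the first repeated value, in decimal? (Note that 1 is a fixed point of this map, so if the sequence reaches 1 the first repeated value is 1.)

37

18 → 1² + 8² = 1 + 64 = 65
65 → 6² + 5² = 36 + 25 = 61
61 → 6² + 1² = 36 + 1 = 37
37 → 3² + 7² = 9 + 49 = 58
58 → 5² + 8² = 25 + 64 = 89
89 → 8² + 9² = 64 + 81 = 145
145 → 1² + 4² + 5² = 1 + 16 + 25 = 42
42 → 4² + 2² = 16 + 4 = 20
20 → 2² + 0² = 4 + 0 = 4
4 → 4² = 16
16 → 1² + 6² = 1 + 36 = 37  — 37 already appeared earlier.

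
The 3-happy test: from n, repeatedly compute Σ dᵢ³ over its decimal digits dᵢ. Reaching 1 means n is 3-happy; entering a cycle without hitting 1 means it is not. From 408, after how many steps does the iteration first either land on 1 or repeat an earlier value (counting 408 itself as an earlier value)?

408 → 4³ + 0³ + 8³ = 64 + 0 + 512 = 576
576 → 5³ + 7³ + 6³ = 125 + 343 + 216 = 684
684 → 6³ + 8³ + 4³ = 216 + 512 + 64 = 792
792 → 7³ + 9³ + 2³ = 343 + 729 + 8 = 1080
1080 → 1³ + 0³ + 8³ + 0³ = 1 + 0 + 512 + 0 = 513
513 → 5³ + 1³ + 3³ = 125 + 1 + 27 = 153
153 → 1³ + 5³ + 3³ = 1 + 125 + 27 = 153  — 153 repeats.
That took 7 steps.

7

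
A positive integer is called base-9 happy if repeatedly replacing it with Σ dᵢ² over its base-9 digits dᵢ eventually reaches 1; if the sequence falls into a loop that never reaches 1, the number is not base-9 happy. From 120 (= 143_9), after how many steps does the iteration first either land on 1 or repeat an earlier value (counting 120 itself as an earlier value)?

4

120 = (1,4,3)_9 → 1² + 4² + 3² = 26
26 = (2,8)_9 → 2² + 8² = 68
68 = (7,5)_9 → 7² + 5² = 74
74 = (8,2)_9 → 8² + 2² = 68  — 68 repeats.
That took 4 steps.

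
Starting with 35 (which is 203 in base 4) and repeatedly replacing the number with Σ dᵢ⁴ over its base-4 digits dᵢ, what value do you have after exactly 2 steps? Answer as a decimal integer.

35 = (2,0,3)_4 → 97
97 = (1,2,0,1)_4 → 18

18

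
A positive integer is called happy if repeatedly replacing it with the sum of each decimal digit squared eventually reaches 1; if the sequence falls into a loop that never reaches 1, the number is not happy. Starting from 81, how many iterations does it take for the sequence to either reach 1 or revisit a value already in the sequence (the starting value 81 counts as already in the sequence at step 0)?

81 → 8² + 1² = 64 + 1 = 65
65 → 6² + 5² = 36 + 25 = 61
61 → 6² + 1² = 36 + 1 = 37
37 → 3² + 7² = 9 + 49 = 58
58 → 5² + 8² = 25 + 64 = 89
89 → 8² + 9² = 64 + 81 = 145
145 → 1² + 4² + 5² = 1 + 16 + 25 = 42
42 → 4² + 2² = 16 + 4 = 20
20 → 2² + 0² = 4 + 0 = 4
4 → 4² = 16
16 → 1² + 6² = 1 + 36 = 37  — 37 repeats.
That took 11 steps.

11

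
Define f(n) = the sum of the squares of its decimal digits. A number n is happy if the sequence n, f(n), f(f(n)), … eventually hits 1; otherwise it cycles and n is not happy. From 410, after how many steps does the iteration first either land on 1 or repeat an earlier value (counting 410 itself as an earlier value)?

410 → 4² + 1² + 0² = 17
17 → 1² + 7² = 50
50 → 5² + 0² = 25
25 → 2² + 5² = 29
29 → 2² + 9² = 85
85 → 8² + 5² = 89
89 → 8² + 9² = 145
145 → 1² + 4² + 5² = 42
42 → 4² + 2² = 20
20 → 2² + 0² = 4
4 → 4² = 16
16 → 1² + 6² = 37
37 → 3² + 7² = 58
58 → 5² + 8² = 89  — 89 repeats.
That took 14 steps.

14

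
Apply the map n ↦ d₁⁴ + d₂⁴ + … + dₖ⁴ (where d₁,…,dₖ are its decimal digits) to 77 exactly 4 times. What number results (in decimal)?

77 → 7⁴ + 7⁴ = 4802
4802 → 4⁴ + 8⁴ + 0⁴ + 2⁴ = 4368
4368 → 4⁴ + 3⁴ + 6⁴ + 8⁴ = 5729
5729 → 5⁴ + 7⁴ + 2⁴ + 9⁴ = 9603

9603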